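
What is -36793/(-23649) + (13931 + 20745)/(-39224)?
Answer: 155778977/231902094 ≈ 0.67174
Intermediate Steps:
-36793/(-23649) + (13931 + 20745)/(-39224) = -36793*(-1/23649) + 34676*(-1/39224) = 36793/23649 - 8669/9806 = 155778977/231902094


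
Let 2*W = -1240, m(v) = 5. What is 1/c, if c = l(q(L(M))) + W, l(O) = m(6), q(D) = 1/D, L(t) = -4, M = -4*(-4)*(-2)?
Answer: -1/615 ≈ -0.0016260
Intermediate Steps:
M = -32 (M = 16*(-2) = -32)
W = -620 (W = (½)*(-1240) = -620)
l(O) = 5
c = -615 (c = 5 - 620 = -615)
1/c = 1/(-615) = -1/615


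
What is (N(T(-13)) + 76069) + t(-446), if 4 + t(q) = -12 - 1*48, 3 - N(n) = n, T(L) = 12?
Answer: 75996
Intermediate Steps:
N(n) = 3 - n
t(q) = -64 (t(q) = -4 + (-12 - 1*48) = -4 + (-12 - 48) = -4 - 60 = -64)
(N(T(-13)) + 76069) + t(-446) = ((3 - 1*12) + 76069) - 64 = ((3 - 12) + 76069) - 64 = (-9 + 76069) - 64 = 76060 - 64 = 75996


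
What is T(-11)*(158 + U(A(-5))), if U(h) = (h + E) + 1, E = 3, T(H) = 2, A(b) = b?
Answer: 314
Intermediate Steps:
U(h) = 4 + h (U(h) = (h + 3) + 1 = (3 + h) + 1 = 4 + h)
T(-11)*(158 + U(A(-5))) = 2*(158 + (4 - 5)) = 2*(158 - 1) = 2*157 = 314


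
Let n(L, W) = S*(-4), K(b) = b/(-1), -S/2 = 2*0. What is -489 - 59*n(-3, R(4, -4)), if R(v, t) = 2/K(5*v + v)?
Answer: -489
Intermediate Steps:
S = 0 (S = -4*0 = -2*0 = 0)
K(b) = -b (K(b) = b*(-1) = -b)
R(v, t) = -1/(3*v) (R(v, t) = 2/((-(5*v + v))) = 2/((-6*v)) = 2*(-1/(6*v)) = -1/(3*v))
n(L, W) = 0 (n(L, W) = 0*(-4) = 0)
-489 - 59*n(-3, R(4, -4)) = -489 - 59*0 = -489 + 0 = -489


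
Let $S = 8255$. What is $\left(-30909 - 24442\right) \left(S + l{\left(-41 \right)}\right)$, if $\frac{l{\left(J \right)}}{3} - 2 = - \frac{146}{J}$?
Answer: $- \frac{18771682789}{41} \approx -4.5785 \cdot 10^{8}$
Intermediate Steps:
$l{\left(J \right)} = 6 - \frac{438}{J}$ ($l{\left(J \right)} = 6 + 3 \left(- \frac{146}{J}\right) = 6 - \frac{438}{J}$)
$\left(-30909 - 24442\right) \left(S + l{\left(-41 \right)}\right) = \left(-30909 - 24442\right) \left(8255 - \left(-6 + \frac{438}{-41}\right)\right) = - 55351 \left(8255 + \left(6 - - \frac{438}{41}\right)\right) = - 55351 \left(8255 + \left(6 + \frac{438}{41}\right)\right) = - 55351 \left(8255 + \frac{684}{41}\right) = \left(-55351\right) \frac{339139}{41} = - \frac{18771682789}{41}$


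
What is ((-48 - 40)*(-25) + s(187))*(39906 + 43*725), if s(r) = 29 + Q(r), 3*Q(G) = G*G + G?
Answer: 2974242283/3 ≈ 9.9141e+8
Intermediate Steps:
Q(G) = G/3 + G²/3 (Q(G) = (G*G + G)/3 = (G² + G)/3 = (G + G²)/3 = G/3 + G²/3)
s(r) = 29 + r*(1 + r)/3
((-48 - 40)*(-25) + s(187))*(39906 + 43*725) = ((-48 - 40)*(-25) + (29 + (⅓)*187*(1 + 187)))*(39906 + 43*725) = (-88*(-25) + (29 + (⅓)*187*188))*(39906 + 31175) = (2200 + (29 + 35156/3))*71081 = (2200 + 35243/3)*71081 = (41843/3)*71081 = 2974242283/3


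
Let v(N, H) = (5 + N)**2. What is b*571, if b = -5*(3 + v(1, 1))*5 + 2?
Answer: -555583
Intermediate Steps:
b = -973 (b = -5*(3 + (5 + 1)**2)*5 + 2 = -5*(3 + 6**2)*5 + 2 = -5*(3 + 36)*5 + 2 = -5*39*5 + 2 = -195*5 + 2 = -975 + 2 = -973)
b*571 = -973*571 = -555583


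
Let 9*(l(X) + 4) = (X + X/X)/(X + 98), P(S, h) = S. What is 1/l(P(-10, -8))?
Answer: -88/353 ≈ -0.24929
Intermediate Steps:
l(X) = -4 + (1 + X)/(9*(98 + X)) (l(X) = -4 + ((X + X/X)/(X + 98))/9 = -4 + ((X + 1)/(98 + X))/9 = -4 + ((1 + X)/(98 + X))/9 = -4 + (1 + X)/(9*(98 + X)))
1/l(P(-10, -8)) = 1/((-3527 - 35*(-10))/(9*(98 - 10))) = 1/((⅑)*(-3527 + 350)/88) = 1/((⅑)*(1/88)*(-3177)) = 1/(-353/88) = -88/353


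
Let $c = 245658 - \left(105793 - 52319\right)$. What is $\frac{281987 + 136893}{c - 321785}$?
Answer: $- \frac{418880}{129601} \approx -3.2321$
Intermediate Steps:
$c = 192184$ ($c = 245658 - 53474 = 192184$)
$\frac{281987 + 136893}{c - 321785} = \frac{281987 + 136893}{192184 - 321785} = \frac{418880}{-129601} = 418880 \left(- \frac{1}{129601}\right) = - \frac{418880}{129601}$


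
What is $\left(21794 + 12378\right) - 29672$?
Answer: $4500$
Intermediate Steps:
$\left(21794 + 12378\right) - 29672 = 34172 - 29672 = 4500$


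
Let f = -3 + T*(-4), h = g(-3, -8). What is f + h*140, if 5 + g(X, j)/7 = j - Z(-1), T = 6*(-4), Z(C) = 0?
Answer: -12647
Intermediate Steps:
T = -24
g(X, j) = -35 + 7*j (g(X, j) = -35 + 7*(j - 1*0) = -35 + 7*(j + 0) = -35 + 7*j)
h = -91 (h = -35 + 7*(-8) = -35 - 56 = -91)
f = 93 (f = -3 - 24*(-4) = -3 + 96 = 93)
f + h*140 = 93 - 91*140 = 93 - 12740 = -12647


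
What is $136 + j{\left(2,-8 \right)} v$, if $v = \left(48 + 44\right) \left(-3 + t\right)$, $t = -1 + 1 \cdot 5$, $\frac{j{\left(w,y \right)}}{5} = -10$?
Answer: $-4464$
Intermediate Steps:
$j{\left(w,y \right)} = -50$ ($j{\left(w,y \right)} = 5 \left(-10\right) = -50$)
$t = 4$ ($t = -1 + 5 = 4$)
$v = 92$ ($v = \left(48 + 44\right) \left(-3 + 4\right) = 92 \cdot 1 = 92$)
$136 + j{\left(2,-8 \right)} v = 136 - 4600 = -4464$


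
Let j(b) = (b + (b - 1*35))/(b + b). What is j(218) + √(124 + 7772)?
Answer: 401/436 + 2*√1974 ≈ 89.779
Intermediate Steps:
j(b) = (-35 + 2*b)/(2*b) (j(b) = (b + (b - 35))/((2*b)) = (b + (-35 + b))*(1/(2*b)) = (-35 + 2*b)*(1/(2*b)) = (-35 + 2*b)/(2*b))
j(218) + √(124 + 7772) = (-35/2 + 218)/218 + √(124 + 7772) = (1/218)*(401/2) + √7896 = 401/436 + 2*√1974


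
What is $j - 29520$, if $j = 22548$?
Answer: $-6972$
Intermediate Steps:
$j - 29520 = 22548 - 29520 = -6972$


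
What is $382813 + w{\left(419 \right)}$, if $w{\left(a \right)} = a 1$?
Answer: $383232$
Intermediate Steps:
$w{\left(a \right)} = a$
$382813 + w{\left(419 \right)} = 382813 + 419 = 383232$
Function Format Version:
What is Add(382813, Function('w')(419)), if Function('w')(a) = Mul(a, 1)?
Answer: 383232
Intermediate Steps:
Function('w')(a) = a
Add(382813, Function('w')(419)) = Add(382813, 419) = 383232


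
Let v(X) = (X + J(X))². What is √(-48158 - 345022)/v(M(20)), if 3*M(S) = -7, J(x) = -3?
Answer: 9*I*√98295/128 ≈ 22.044*I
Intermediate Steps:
M(S) = -7/3 (M(S) = (⅓)*(-7) = -7/3)
v(X) = (-3 + X)² (v(X) = (X - 3)² = (-3 + X)²)
√(-48158 - 345022)/v(M(20)) = √(-48158 - 345022)/((-3 - 7/3)²) = √(-393180)/((-16/3)²) = (2*I*√98295)/(256/9) = (2*I*√98295)*(9/256) = 9*I*√98295/128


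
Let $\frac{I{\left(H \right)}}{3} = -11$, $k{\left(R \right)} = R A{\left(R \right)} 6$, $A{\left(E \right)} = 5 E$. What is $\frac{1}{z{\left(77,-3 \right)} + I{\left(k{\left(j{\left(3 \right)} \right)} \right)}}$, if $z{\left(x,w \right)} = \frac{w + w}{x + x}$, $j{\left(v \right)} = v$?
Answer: $- \frac{77}{2544} \approx -0.030267$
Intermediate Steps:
$k{\left(R \right)} = 30 R^{2}$ ($k{\left(R \right)} = R 5 R 6 = 5 R^{2} \cdot 6 = 30 R^{2}$)
$I{\left(H \right)} = -33$ ($I{\left(H \right)} = 3 \left(-11\right) = -33$)
$z{\left(x,w \right)} = \frac{w}{x}$ ($z{\left(x,w \right)} = \frac{2 w}{2 x} = 2 w \frac{1}{2 x} = \frac{w}{x}$)
$\frac{1}{z{\left(77,-3 \right)} + I{\left(k{\left(j{\left(3 \right)} \right)} \right)}} = \frac{1}{- \frac{3}{77} - 33} = \frac{1}{- \frac{2544}{77}} = - \frac{77}{2544}$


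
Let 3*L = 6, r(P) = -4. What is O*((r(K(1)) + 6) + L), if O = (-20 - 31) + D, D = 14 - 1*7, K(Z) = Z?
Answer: -176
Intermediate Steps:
D = 7 (D = 14 - 7 = 7)
L = 2 (L = (1/3)*6 = 2)
O = -44 (O = (-20 - 31) + 7 = -51 + 7 = -44)
O*((r(K(1)) + 6) + L) = -44*((-4 + 6) + 2) = -44*(2 + 2) = -44*4 = -176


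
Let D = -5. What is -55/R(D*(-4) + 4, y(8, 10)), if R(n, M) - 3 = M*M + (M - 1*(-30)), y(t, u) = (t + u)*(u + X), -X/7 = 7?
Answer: -11/98427 ≈ -0.00011176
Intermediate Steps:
X = -49 (X = -7*7 = -49)
y(t, u) = (-49 + u)*(t + u) (y(t, u) = (t + u)*(u - 49) = (t + u)*(-49 + u) = (-49 + u)*(t + u))
R(n, M) = 33 + M + M² (R(n, M) = 3 + (M*M + (M - 1*(-30))) = 3 + (M² + (M + 30)) = 3 + (M² + (30 + M)) = 3 + (30 + M + M²) = 33 + M + M²)
-55/R(D*(-4) + 4, y(8, 10)) = -55/(33 + (10² - 49*8 - 49*10 + 8*10) + (10² - 49*8 - 49*10 + 8*10)²) = -55/(33 + (100 - 392 - 490 + 80) + (100 - 392 - 490 + 80)²) = -55/(33 - 702 + (-702)²) = -55/(33 - 702 + 492804) = -55/492135 = -55*1/492135 = -11/98427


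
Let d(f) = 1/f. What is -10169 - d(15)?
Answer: -152536/15 ≈ -10169.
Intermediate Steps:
-10169 - d(15) = -10169 - 1/15 = -152536/15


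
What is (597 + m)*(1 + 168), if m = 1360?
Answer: 330733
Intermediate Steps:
(597 + m)*(1 + 168) = (597 + 1360)*(1 + 168) = 1957*169 = 330733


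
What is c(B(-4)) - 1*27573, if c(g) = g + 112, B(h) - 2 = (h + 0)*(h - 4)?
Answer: -27427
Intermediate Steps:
B(h) = 2 + h*(-4 + h) (B(h) = 2 + (h + 0)*(h - 4) = 2 + h*(-4 + h))
c(g) = 112 + g
c(B(-4)) - 1*27573 = (112 + (2 + (-4)**2 - 4*(-4))) - 1*27573 = (112 + (2 + 16 + 16)) - 27573 = (112 + 34) - 27573 = 146 - 27573 = -27427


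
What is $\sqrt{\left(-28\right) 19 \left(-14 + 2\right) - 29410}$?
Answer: $i \sqrt{23026} \approx 151.74 i$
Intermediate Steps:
$\sqrt{\left(-28\right) 19 \left(-14 + 2\right) - 29410} = \sqrt{\left(-532\right) \left(-12\right) - 29410} = \sqrt{6384 - 29410} = \sqrt{-23026} = i \sqrt{23026}$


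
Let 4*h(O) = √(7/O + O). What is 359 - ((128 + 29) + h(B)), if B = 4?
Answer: 202 - √23/8 ≈ 201.40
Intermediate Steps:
h(O) = √(O + 7/O)/4 (h(O) = √(7/O + O)/4 = √(O + 7/O)/4)
359 - ((128 + 29) + h(B)) = 359 - ((128 + 29) + √(4 + 7/4)/4) = 359 - (157 + √(4 + 7*(¼))/4) = 359 - (157 + √(4 + 7/4)/4) = 359 - (157 + √(23/4)/4) = 359 - (157 + (√23/2)/4) = 359 - (157 + √23/8) = 359 + (-157 - √23/8) = 202 - √23/8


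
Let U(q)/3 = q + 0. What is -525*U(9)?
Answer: -14175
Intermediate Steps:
U(q) = 3*q (U(q) = 3*(q + 0) = 3*q)
-525*U(9) = -1575*9 = -525*27 = -14175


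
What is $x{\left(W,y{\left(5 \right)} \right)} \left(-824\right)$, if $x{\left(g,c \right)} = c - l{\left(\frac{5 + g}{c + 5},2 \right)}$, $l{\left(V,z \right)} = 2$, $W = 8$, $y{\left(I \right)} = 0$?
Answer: $1648$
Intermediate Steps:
$x{\left(g,c \right)} = -2 + c$ ($x{\left(g,c \right)} = c - 2 = -2 + c$)
$x{\left(W,y{\left(5 \right)} \right)} \left(-824\right) = \left(-2 + 0\right) \left(-824\right) = \left(-2\right) \left(-824\right) = 1648$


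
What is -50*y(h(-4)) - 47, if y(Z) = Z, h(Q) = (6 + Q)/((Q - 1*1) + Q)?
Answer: -323/9 ≈ -35.889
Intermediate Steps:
h(Q) = (6 + Q)/(-1 + 2*Q) (h(Q) = (6 + Q)/((Q - 1) + Q) = (6 + Q)/((-1 + Q) + Q) = (6 + Q)/(-1 + 2*Q))
-50*y(h(-4)) - 47 = -50*(6 - 4)/(-1 + 2*(-4)) - 47 = -50*2/(-1 - 8) - 47 = -50*2/(-9) - 47 = -(-50)*2/9 - 47 = -50*(-2/9) - 47 = 100/9 - 47 = -323/9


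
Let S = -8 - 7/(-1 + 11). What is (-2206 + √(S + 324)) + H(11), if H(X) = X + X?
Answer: -2184 + √31530/10 ≈ -2166.2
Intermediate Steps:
H(X) = 2*X
S = -87/10 (S = -8 - 7/10 = -87/10 ≈ -8.7000)
(-2206 + √(S + 324)) + H(11) = (-2206 + √(-87/10 + 324)) + 2*11 = (-2206 + √(3153/10)) + 22 = (-2206 + √31530/10) + 22 = -2184 + √31530/10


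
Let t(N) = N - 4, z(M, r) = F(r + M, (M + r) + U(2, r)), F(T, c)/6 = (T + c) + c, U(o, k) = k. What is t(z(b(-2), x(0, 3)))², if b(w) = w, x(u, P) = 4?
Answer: 6400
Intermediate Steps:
F(T, c) = 6*T + 12*c (F(T, c) = 6*((T + c) + c) = 6*(T + 2*c) = 6*T + 12*c)
z(M, r) = 18*M + 30*r (z(M, r) = 6*(r + M) + 12*((M + r) + r) = 6*(M + r) + 12*(M + 2*r) = (6*M + 6*r) + (12*M + 24*r) = 18*M + 30*r)
t(N) = -4 + N
t(z(b(-2), x(0, 3)))² = (-4 + (18*(-2) + 30*4))² = (-4 + (-36 + 120))² = (-4 + 84)² = 80² = 6400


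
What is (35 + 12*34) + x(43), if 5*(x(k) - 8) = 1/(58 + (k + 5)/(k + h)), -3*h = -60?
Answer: 2782691/6170 ≈ 451.00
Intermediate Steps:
h = 20 (h = -1/3*(-60) = 20)
x(k) = 8 + 1/(5*(58 + (5 + k)/(20 + k))) (x(k) = 8 + 1/(5*(58 + (k + 5)/(k + 20))) = 8 + 1/(5*(58 + (5 + k)/(20 + k))))
(35 + 12*34) + x(43) = (35 + 12*34) + 3*(15540 + 787*43)/(5*(1165 + 59*43)) = (35 + 408) + 3*(15540 + 33841)/(5*(1165 + 2537)) = 443 + (3/5)*49381/3702 = 443 + (3/5)*(1/3702)*49381 = 443 + 49381/6170 = 2782691/6170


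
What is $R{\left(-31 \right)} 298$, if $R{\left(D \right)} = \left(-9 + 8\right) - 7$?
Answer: $-2384$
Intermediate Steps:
$R{\left(D \right)} = -8$ ($R{\left(D \right)} = -1 - 7 = -8$)
$R{\left(-31 \right)} 298 = \left(-8\right) 298 = -2384$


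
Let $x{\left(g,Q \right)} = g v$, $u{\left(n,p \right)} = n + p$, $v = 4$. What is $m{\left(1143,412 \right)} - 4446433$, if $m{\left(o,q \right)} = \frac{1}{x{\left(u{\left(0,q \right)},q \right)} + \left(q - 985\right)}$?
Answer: $- \frac{4779915474}{1075} \approx -4.4464 \cdot 10^{6}$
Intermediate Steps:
$x{\left(g,Q \right)} = 4 g$ ($x{\left(g,Q \right)} = g 4 = 4 g$)
$m{\left(o,q \right)} = \frac{1}{-985 + 5 q}$ ($m{\left(o,q \right)} = \frac{1}{4 \left(0 + q\right) + \left(q - 985\right)} = \frac{1}{4 q + \left(-985 + q\right)} = \frac{1}{-985 + 5 q}$)
$m{\left(1143,412 \right)} - 4446433 = \frac{1}{5 \left(-197 + 412\right)} - 4446433 = \frac{1}{5 \cdot 215} - 4446433 = \frac{1}{5} \cdot \frac{1}{215} - 4446433 = \frac{1}{1075} - 4446433 = - \frac{4779915474}{1075}$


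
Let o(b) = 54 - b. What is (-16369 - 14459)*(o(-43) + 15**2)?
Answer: -9926616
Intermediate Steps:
(-16369 - 14459)*(o(-43) + 15**2) = (-16369 - 14459)*((54 - 1*(-43)) + 15**2) = -30828*((54 + 43) + 225) = -30828*(97 + 225) = -30828*322 = -9926616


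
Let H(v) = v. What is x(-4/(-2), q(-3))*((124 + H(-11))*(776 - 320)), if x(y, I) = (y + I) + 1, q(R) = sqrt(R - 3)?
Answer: 154584 + 51528*I*sqrt(6) ≈ 1.5458e+5 + 1.2622e+5*I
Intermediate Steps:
q(R) = sqrt(-3 + R)
x(y, I) = 1 + I + y (x(y, I) = (I + y) + 1 = 1 + I + y)
x(-4/(-2), q(-3))*((124 + H(-11))*(776 - 320)) = (1 + sqrt(-3 - 3) - 4/(-2))*((124 - 11)*(776 - 320)) = (1 + sqrt(-6) - 4*(-1/2))*(113*456) = (1 + I*sqrt(6) + 2)*51528 = (3 + I*sqrt(6))*51528 = 154584 + 51528*I*sqrt(6)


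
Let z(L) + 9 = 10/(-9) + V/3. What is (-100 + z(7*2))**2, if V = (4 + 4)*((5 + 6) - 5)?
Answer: 717409/81 ≈ 8856.9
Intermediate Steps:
V = 48 (V = 8*(11 - 5) = 8*6 = 48)
z(L) = 53/9 (z(L) = -9 + (10/(-9) + 48/3) = -9 + (10*(-1/9) + 48*(1/3)) = -9 + (-10/9 + 16) = -9 + 134/9 = 53/9)
(-100 + z(7*2))**2 = (-100 + 53/9)**2 = (-847/9)**2 = 717409/81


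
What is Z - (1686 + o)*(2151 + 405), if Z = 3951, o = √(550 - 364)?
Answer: -4305465 - 2556*√186 ≈ -4.3403e+6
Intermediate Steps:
o = √186 ≈ 13.638
Z - (1686 + o)*(2151 + 405) = 3951 - (1686 + √186)*(2151 + 405) = 3951 - (1686 + √186)*2556 = 3951 - (4309416 + 2556*√186) = 3951 + (-4309416 - 2556*√186) = -4305465 - 2556*√186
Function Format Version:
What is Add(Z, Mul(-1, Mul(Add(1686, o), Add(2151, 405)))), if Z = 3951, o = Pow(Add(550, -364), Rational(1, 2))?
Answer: Add(-4305465, Mul(-2556, Pow(186, Rational(1, 2)))) ≈ -4.3403e+6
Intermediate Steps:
o = Pow(186, Rational(1, 2)) ≈ 13.638
Add(Z, Mul(-1, Mul(Add(1686, o), Add(2151, 405)))) = Add(3951, Mul(-1, Mul(Add(1686, Pow(186, Rational(1, 2))), Add(2151, 405)))) = Add(3951, Mul(-1, Mul(Add(1686, Pow(186, Rational(1, 2))), 2556))) = Add(3951, Mul(-1, Add(4309416, Mul(2556, Pow(186, Rational(1, 2)))))) = Add(3951, Add(-4309416, Mul(-2556, Pow(186, Rational(1, 2))))) = Add(-4305465, Mul(-2556, Pow(186, Rational(1, 2))))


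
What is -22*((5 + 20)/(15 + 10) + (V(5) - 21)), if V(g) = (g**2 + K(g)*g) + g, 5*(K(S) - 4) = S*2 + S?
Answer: -990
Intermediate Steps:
K(S) = 4 + 3*S/5 (K(S) = 4 + (S*2 + S)/5 = 4 + (2*S + S)/5 = 4 + (3*S)/5 = 4 + 3*S/5)
V(g) = g + g**2 + g*(4 + 3*g/5) (V(g) = (g**2 + (4 + 3*g/5)*g) + g = (g**2 + g*(4 + 3*g/5)) + g = g + g**2 + g*(4 + 3*g/5))
-22*((5 + 20)/(15 + 10) + (V(5) - 21)) = -22*((5 + 20)/(15 + 10) + ((1/5)*5*(25 + 8*5) - 21)) = -22*(25/25 + ((1/5)*5*(25 + 40) - 21)) = -22*(25*(1/25) + ((1/5)*5*65 - 21)) = -22*(1 + (65 - 21)) = -22*(1 + 44) = -22*45 = -990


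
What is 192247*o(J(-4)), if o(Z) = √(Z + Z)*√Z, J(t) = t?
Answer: -768988*√2 ≈ -1.0875e+6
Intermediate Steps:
o(Z) = Z*√2 (o(Z) = √(2*Z)*√Z = (√2*√Z)*√Z = Z*√2)
192247*o(J(-4)) = 192247*(-4*√2) = -768988*√2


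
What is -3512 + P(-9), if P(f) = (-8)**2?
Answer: -3448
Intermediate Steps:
P(f) = 64
-3512 + P(-9) = -3512 + 64 = -3448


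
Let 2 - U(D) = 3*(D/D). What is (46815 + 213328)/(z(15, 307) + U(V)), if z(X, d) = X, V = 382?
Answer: 260143/14 ≈ 18582.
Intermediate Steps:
U(D) = -1 (U(D) = 2 - 3*D/D = 2 - 3 = -1)
(46815 + 213328)/(z(15, 307) + U(V)) = (46815 + 213328)/(15 - 1) = 260143/14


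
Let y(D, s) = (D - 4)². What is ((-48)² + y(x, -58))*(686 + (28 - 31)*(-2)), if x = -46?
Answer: 3324368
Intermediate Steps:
y(D, s) = (-4 + D)²
((-48)² + y(x, -58))*(686 + (28 - 31)*(-2)) = ((-48)² + (-4 - 46)²)*(686 + (28 - 31)*(-2)) = (2304 + (-50)²)*(686 - 3*(-2)) = (2304 + 2500)*(686 + 6) = 4804*692 = 3324368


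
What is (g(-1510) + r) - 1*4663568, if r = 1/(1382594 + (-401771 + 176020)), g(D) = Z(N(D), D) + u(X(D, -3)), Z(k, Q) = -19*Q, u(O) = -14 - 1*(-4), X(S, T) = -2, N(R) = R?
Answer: -5361837738583/1156843 ≈ -4.6349e+6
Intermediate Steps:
u(O) = -10 (u(O) = -14 + 4 = -10)
g(D) = -10 - 19*D (g(D) = -19*D - 10 = -10 - 19*D)
r = 1/1156843 (r = 1/(1382594 - 225751) = 1/1156843 ≈ 8.6442e-7)
(g(-1510) + r) - 1*4663568 = ((-10 - 19*(-1510)) + 1/1156843) - 1*4663568 = ((-10 + 28690) + 1/1156843) - 4663568 = (28680 + 1/1156843) - 4663568 = 33178257241/1156843 - 4663568 = -5361837738583/1156843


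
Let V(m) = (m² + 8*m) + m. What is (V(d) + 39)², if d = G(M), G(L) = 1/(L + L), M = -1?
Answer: 19321/16 ≈ 1207.6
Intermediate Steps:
G(L) = 1/(2*L)
d = -½ (d = (½)/(-1) = (½)*(-1) = -½ ≈ -0.50000)
V(m) = m² + 9*m
(V(d) + 39)² = (-(9 - ½)/2 + 39)² = (-½*17/2 + 39)² = (-17/4 + 39)² = (139/4)² = 19321/16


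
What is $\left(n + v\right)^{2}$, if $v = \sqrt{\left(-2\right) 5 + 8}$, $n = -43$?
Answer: $\left(43 - i \sqrt{2}\right)^{2} \approx 1847.0 - 121.62 i$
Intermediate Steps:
$v = i \sqrt{2}$ ($v = \sqrt{-10 + 8} = \sqrt{-2} = i \sqrt{2} \approx 1.4142 i$)
$\left(n + v\right)^{2} = \left(-43 + i \sqrt{2}\right)^{2}$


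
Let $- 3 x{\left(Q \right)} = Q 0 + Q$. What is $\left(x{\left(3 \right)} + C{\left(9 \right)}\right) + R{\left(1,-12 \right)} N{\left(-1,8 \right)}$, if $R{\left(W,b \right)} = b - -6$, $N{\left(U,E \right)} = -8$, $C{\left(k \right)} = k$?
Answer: $56$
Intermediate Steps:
$R{\left(W,b \right)} = 6 + b$ ($R{\left(W,b \right)} = b + 6 = 6 + b$)
$x{\left(Q \right)} = - \frac{Q}{3}$ ($x{\left(Q \right)} = - \frac{Q 0 + Q}{3} = - \frac{0 + Q}{3} = - \frac{Q}{3}$)
$\left(x{\left(3 \right)} + C{\left(9 \right)}\right) + R{\left(1,-12 \right)} N{\left(-1,8 \right)} = \left(\left(- \frac{1}{3}\right) 3 + 9\right) + \left(6 - 12\right) \left(-8\right) = \left(-1 + 9\right) - -48 = 8 + 48 = 56$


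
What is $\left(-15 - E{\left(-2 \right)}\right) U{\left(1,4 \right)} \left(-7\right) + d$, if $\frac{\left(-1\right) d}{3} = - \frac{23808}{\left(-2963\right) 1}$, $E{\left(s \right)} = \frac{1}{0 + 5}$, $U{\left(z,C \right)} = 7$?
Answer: $\frac{10677092}{14815} \approx 720.69$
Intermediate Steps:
$E{\left(s \right)} = \frac{1}{5}$
$d = - \frac{71424}{2963}$ ($d = - 3 \left(- \frac{23808}{\left(-2963\right) 1}\right) = - 3 \left(- \frac{23808}{-2963}\right) = - 3 \left(\left(-23808\right) \left(- \frac{1}{2963}\right)\right) = \left(-3\right) \frac{23808}{2963} = - \frac{71424}{2963} \approx -24.105$)
$\left(-15 - E{\left(-2 \right)}\right) U{\left(1,4 \right)} \left(-7\right) + d = \left(-15 - \frac{1}{5}\right) 7 \left(-7\right) - \frac{71424}{2963} = \left(- \frac{76}{5}\right) 7 \left(-7\right) - \frac{71424}{2963} = \left(- \frac{532}{5}\right) \left(-7\right) - \frac{71424}{2963} = \frac{3724}{5} - \frac{71424}{2963} = \frac{10677092}{14815}$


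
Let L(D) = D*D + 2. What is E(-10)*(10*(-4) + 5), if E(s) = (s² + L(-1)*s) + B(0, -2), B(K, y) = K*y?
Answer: -2450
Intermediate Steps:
L(D) = 2 + D² (L(D) = D² + 2 = 2 + D²)
E(s) = s² + 3*s (E(s) = (s² + (2 + (-1)²)*s) + 0*(-2) = (s² + (2 + 1)*s) + 0 = (s² + 3*s) + 0 = s² + 3*s)
E(-10)*(10*(-4) + 5) = (-10*(3 - 10))*(10*(-4) + 5) = (-10*(-7))*(-40 + 5) = 70*(-35) = -2450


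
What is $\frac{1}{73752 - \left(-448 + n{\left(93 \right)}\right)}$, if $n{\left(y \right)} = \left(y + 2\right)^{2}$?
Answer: $\frac{1}{65175} \approx 1.5343 \cdot 10^{-5}$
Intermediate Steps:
$n{\left(y \right)} = \left(2 + y\right)^{2}$
$\frac{1}{73752 - \left(-448 + n{\left(93 \right)}\right)} = \frac{1}{73752 - \left(-448 + \left(2 + 93\right)^{2}\right)} = \frac{1}{73752 - 8577} = \frac{1}{65175}$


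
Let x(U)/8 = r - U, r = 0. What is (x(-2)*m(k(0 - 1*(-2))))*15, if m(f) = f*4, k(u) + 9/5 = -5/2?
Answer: -4128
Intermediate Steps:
k(u) = -43/10 (k(u) = -9/5 - 5/2 = -43/10)
x(U) = -8*U (x(U) = 8*(0 - U) = 8*(-U) = -8*U)
m(f) = 4*f
(x(-2)*m(k(0 - 1*(-2))))*15 = ((-8*(-2))*(4*(-43/10)))*15 = (16*(-86/5))*15 = -1376/5*15 = -4128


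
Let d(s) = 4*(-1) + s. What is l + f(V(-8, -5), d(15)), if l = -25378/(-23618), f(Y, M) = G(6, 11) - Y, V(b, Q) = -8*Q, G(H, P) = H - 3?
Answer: -424244/11809 ≈ -35.925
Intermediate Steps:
G(H, P) = -3 + H
d(s) = -4 + s
f(Y, M) = 3 - Y (f(Y, M) = (-3 + 6) - Y = 3 - Y)
l = 12689/11809 (l = -25378*(-1/23618) = 12689/11809 ≈ 1.0745)
l + f(V(-8, -5), d(15)) = 12689/11809 + (3 - (-8)*(-5)) = 12689/11809 + (3 - 1*40) = 12689/11809 + (3 - 40) = 12689/11809 - 37 = -424244/11809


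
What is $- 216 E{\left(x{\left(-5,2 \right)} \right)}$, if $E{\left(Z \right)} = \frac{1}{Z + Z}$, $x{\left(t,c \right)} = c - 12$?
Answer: $\frac{54}{5} \approx 10.8$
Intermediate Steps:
$x{\left(t,c \right)} = -12 + c$ ($x{\left(t,c \right)} = c - 12 = -12 + c$)
$E{\left(Z \right)} = \frac{1}{2 Z}$
$- 216 E{\left(x{\left(-5,2 \right)} \right)} = - 216 \frac{1}{2 \left(-12 + 2\right)} = - 216 \frac{1}{2 \left(-10\right)} = - 216 \cdot \frac{1}{2} \left(- \frac{1}{10}\right) = \left(-216\right) \left(- \frac{1}{20}\right) = \frac{54}{5}$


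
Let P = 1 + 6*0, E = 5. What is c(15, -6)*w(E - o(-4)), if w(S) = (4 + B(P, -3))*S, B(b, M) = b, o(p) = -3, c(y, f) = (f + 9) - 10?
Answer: -280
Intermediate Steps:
c(y, f) = -1 + f (c(y, f) = (9 + f) - 10 = -1 + f)
P = 1 (P = 1 + 0 = 1)
w(S) = 5*S (w(S) = (4 + 1)*S = 5*S)
c(15, -6)*w(E - o(-4)) = (-1 - 6)*(5*(5 - 1*(-3))) = -35*(5 + 3) = -35*8 = -7*40 = -280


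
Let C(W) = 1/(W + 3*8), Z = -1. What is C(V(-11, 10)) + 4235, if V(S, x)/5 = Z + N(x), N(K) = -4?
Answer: 4234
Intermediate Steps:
V(S, x) = -25 (V(S, x) = 5*(-1 - 4) = 5*(-5) = -25)
C(W) = 1/(24 + W) (C(W) = 1/(W + 24) = 1/(24 + W))
C(V(-11, 10)) + 4235 = 1/(24 - 25) + 4235 = 1/(-1) + 4235 = -1 + 4235 = 4234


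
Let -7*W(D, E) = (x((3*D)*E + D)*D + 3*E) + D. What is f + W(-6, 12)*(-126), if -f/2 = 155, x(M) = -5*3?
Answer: 1850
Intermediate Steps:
x(M) = -15
f = -310 (f = -2*155 = -310)
W(D, E) = 2*D - 3*E/7 (W(D, E) = -((-15*D + 3*E) + D)/7 = -(-14*D + 3*E)/7 = 2*D - 3*E/7)
f + W(-6, 12)*(-126) = -310 + (2*(-6) - 3/7*12)*(-126) = -310 + (-12 - 36/7)*(-126) = -310 - 120/7*(-126) = -310 + 2160 = 1850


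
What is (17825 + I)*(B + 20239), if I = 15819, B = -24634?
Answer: -147865380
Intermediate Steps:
(17825 + I)*(B + 20239) = (17825 + 15819)*(-24634 + 20239) = 33644*(-4395) = -147865380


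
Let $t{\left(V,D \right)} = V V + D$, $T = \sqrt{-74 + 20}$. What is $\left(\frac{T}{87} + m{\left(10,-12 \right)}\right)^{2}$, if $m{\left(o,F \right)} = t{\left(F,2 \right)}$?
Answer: $\frac{\left(4234 + i \sqrt{6}\right)^{2}}{841} \approx 21316.0 + 24.664 i$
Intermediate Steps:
$T = 3 i \sqrt{6}$ ($T = \sqrt{-54} = 3 i \sqrt{6} \approx 7.3485 i$)
$t{\left(V,D \right)} = D + V^{2}$ ($t{\left(V,D \right)} = V^{2} + D = D + V^{2}$)
$m{\left(o,F \right)} = 2 + F^{2}$
$\left(\frac{T}{87} + m{\left(10,-12 \right)}\right)^{2} = \left(\frac{3 i \sqrt{6}}{87} + \left(2 + \left(-12\right)^{2}\right)\right)^{2} = \left(3 i \sqrt{6} \cdot \frac{1}{87} + \left(2 + 144\right)\right)^{2} = \left(\frac{i \sqrt{6}}{29} + 146\right)^{2} = \left(146 + \frac{i \sqrt{6}}{29}\right)^{2}$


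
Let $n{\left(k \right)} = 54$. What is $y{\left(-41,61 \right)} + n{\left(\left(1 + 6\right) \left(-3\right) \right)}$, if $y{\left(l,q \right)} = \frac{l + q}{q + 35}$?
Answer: $\frac{1301}{24} \approx 54.208$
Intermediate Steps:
$y{\left(l,q \right)} = \frac{l + q}{35 + q}$
$y{\left(-41,61 \right)} + n{\left(\left(1 + 6\right) \left(-3\right) \right)} = \frac{-41 + 61}{35 + 61} + 54 = \frac{1}{96} \cdot 20 + 54 = \frac{5}{24} + 54 = \frac{1301}{24}$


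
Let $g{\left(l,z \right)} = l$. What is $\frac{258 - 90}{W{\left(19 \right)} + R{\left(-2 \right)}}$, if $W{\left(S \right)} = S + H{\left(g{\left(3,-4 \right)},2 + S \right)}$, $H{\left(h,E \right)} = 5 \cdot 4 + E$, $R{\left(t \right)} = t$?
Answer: $\frac{84}{29} \approx 2.8966$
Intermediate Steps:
$H{\left(h,E \right)} = 20 + E$
$W{\left(S \right)} = 22 + 2 S$ ($W{\left(S \right)} = S + \left(20 + \left(2 + S\right)\right) = S + \left(22 + S\right) = 22 + 2 S$)
$\frac{258 - 90}{W{\left(19 \right)} + R{\left(-2 \right)}} = \frac{258 - 90}{\left(22 + 2 \cdot 19\right) - 2} = \frac{168}{\left(22 + 38\right) - 2} = \frac{168}{60 - 2} = \frac{168}{58} = 168 \cdot \frac{1}{58} = \frac{84}{29}$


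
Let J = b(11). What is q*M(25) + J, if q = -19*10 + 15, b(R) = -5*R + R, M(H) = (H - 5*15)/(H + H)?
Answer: 131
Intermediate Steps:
M(H) = (-75 + H)/(2*H) (M(H) = (H - 75)/((2*H)) = (-75 + H)*(1/(2*H)) = (-75 + H)/(2*H))
b(R) = -4*R
q = -175 (q = -190 + 15 = -175)
J = -44 (J = -4*11 = -44)
q*M(25) + J = -175*(-75 + 25)/(2*25) - 44 = -175*(-50)/(2*25) - 44 = -175*(-1) - 44 = 175 - 44 = 131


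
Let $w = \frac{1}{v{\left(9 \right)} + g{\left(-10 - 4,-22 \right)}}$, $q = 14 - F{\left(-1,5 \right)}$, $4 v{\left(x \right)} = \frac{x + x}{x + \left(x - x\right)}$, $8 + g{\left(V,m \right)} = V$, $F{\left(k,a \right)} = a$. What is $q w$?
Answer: $- \frac{18}{43} \approx -0.4186$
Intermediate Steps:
$g{\left(V,m \right)} = -8 + V$
$v{\left(x \right)} = \frac{1}{2}$ ($v{\left(x \right)} = \frac{\left(x + x\right) \frac{1}{x + \left(x - x\right)}}{4} = \frac{2 x \frac{1}{x + 0}}{4} = \frac{2 x \frac{1}{x}}{4} = \frac{1}{4} \cdot 2 = \frac{1}{2}$)
$q = 9$ ($q = 14 - 5 = 9$)
$w = - \frac{2}{43}$ ($w = \frac{1}{\frac{1}{2} - 22} = \frac{1}{- \frac{43}{2}} = - \frac{2}{43} \approx -0.046512$)
$q w = 9 \left(- \frac{2}{43}\right) = - \frac{18}{43}$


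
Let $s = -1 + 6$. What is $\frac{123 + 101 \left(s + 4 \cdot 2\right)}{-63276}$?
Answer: $- \frac{359}{15819} \approx -0.022694$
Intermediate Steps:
$s = 5$
$\frac{123 + 101 \left(s + 4 \cdot 2\right)}{-63276} = \frac{123 + 101 \left(5 + 4 \cdot 2\right)}{-63276} = \left(123 + 101 \left(5 + 8\right)\right) \left(- \frac{1}{63276}\right) = \left(123 + 101 \cdot 13\right) \left(- \frac{1}{63276}\right) = \left(123 + 1313\right) \left(- \frac{1}{63276}\right) = 1436 \left(- \frac{1}{63276}\right) = - \frac{359}{15819}$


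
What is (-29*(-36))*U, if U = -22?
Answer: -22968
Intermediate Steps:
(-29*(-36))*U = -29*(-36)*(-22) = 1044*(-22) = -22968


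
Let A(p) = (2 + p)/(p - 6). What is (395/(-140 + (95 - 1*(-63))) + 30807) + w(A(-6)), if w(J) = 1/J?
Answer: 554975/18 ≈ 30832.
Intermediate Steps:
A(p) = (2 + p)/(-6 + p)
(395/(-140 + (95 - 1*(-63))) + 30807) + w(A(-6)) = (395/(-140 + (95 - 1*(-63))) + 30807) + 1/((2 - 6)/(-6 - 6)) = (395/(-140 + (95 + 63)) + 30807) + 1/(-4/(-12)) = (395/(-140 + 158) + 30807) + 1/(-1/12*(-4)) = (395/18 + 30807) + 1/(⅓) = (395*(1/18) + 30807) + 3 = (395/18 + 30807) + 3 = 554921/18 + 3 = 554975/18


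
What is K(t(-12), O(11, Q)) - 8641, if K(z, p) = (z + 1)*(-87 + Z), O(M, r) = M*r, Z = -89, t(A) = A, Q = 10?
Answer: -6705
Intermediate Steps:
K(z, p) = -176 - 176*z (K(z, p) = (z + 1)*(-87 - 89) = (1 + z)*(-176) = -176 - 176*z)
K(t(-12), O(11, Q)) - 8641 = (-176 - 176*(-12)) - 8641 = (-176 + 2112) - 8641 = 1936 - 8641 = -6705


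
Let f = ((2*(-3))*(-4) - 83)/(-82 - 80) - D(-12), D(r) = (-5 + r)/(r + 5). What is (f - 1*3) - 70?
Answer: -85123/1134 ≈ -75.064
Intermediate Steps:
D(r) = (-5 + r)/(5 + r)
f = -2341/1134 (f = ((2*(-3))*(-4) - 83)/(-82 - 80) - (-5 - 12)/(5 - 12) = (-6*(-4) - 83)/(-162) - (-17)/(-7) = (24 - 83)*(-1/162) - (-1)*(-17)/7 = -59*(-1/162) - 1*17/7 = 59/162 - 17/7 = -2341/1134 ≈ -2.0644)
(f - 1*3) - 70 = (-2341/1134 - 1*3) - 70 = (-2341/1134 - 3) - 70 = -5743/1134 - 70 = -85123/1134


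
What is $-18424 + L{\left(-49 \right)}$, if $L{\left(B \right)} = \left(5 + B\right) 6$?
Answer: $-18688$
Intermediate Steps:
$L{\left(B \right)} = 30 + 6 B$
$-18424 + L{\left(-49 \right)} = -18424 + \left(30 + 6 \left(-49\right)\right) = -18424 + \left(30 - 294\right) = -18424 - 264 = -18688$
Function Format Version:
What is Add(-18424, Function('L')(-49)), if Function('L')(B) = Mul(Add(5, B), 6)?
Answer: -18688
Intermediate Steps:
Function('L')(B) = Add(30, Mul(6, B))
Add(-18424, Function('L')(-49)) = Add(-18424, Add(30, Mul(6, -49))) = Add(-18424, Add(30, -294)) = Add(-18424, -264) = -18688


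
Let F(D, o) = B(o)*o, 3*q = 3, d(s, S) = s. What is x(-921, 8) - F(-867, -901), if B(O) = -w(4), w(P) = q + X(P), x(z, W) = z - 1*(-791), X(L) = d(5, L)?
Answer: -5536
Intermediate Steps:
X(L) = 5
q = 1 (q = (1/3)*3 = 1)
x(z, W) = 791 + z (x(z, W) = z + 791 = 791 + z)
w(P) = 6 (w(P) = 1 + 5 = 6)
B(O) = -6 (B(O) = -1*6 = -6)
F(D, o) = -6*o
x(-921, 8) - F(-867, -901) = (791 - 921) - (-6)*(-901) = -130 - 1*5406 = -130 - 5406 = -5536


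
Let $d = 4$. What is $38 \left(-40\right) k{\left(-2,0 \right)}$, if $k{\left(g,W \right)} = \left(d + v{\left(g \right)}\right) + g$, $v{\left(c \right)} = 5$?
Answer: $-10640$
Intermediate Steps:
$k{\left(g,W \right)} = 9 + g$ ($k{\left(g,W \right)} = \left(4 + 5\right) + g = 9 + g$)
$38 \left(-40\right) k{\left(-2,0 \right)} = 38 \left(-40\right) \left(9 - 2\right) = \left(-1520\right) 7 = -10640$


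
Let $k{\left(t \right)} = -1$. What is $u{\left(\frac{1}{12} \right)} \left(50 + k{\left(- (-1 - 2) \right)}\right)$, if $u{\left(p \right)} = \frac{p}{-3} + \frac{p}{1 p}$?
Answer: $\frac{1715}{36} \approx 47.639$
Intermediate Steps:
$u{\left(p \right)} = 1 - \frac{p}{3}$ ($u{\left(p \right)} = p \left(- \frac{1}{3}\right) + \frac{p}{p} = - \frac{p}{3} + 1 = 1 - \frac{p}{3}$)
$u{\left(\frac{1}{12} \right)} \left(50 + k{\left(- (-1 - 2) \right)}\right) = \left(1 - \frac{1}{3 \cdot 12}\right) \left(50 - 1\right) = \left(1 - \frac{1}{36}\right) 49 = \frac{35}{36} \cdot 49 = \frac{1715}{36}$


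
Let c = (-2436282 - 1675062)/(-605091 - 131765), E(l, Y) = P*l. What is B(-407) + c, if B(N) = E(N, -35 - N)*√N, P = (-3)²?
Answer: 513918/92107 - 3663*I*√407 ≈ 5.5796 - 73898.0*I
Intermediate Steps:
P = 9
E(l, Y) = 9*l
B(N) = 9*N^(3/2) (B(N) = (9*N)*√N = 9*N^(3/2))
c = 513918/92107 (c = -4111344/(-736856) = -4111344*(-1/736856) = 513918/92107 ≈ 5.5796)
B(-407) + c = 9*(-407)^(3/2) + 513918/92107 = 9*(-407*I*√407) + 513918/92107 = -3663*I*√407 + 513918/92107 = 513918/92107 - 3663*I*√407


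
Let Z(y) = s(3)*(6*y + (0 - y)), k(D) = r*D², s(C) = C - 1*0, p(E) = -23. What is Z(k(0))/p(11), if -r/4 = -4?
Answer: 0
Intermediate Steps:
r = 16 (r = -4*(-4) = 16)
s(C) = C (s(C) = C + 0 = C)
k(D) = 16*D²
Z(y) = 15*y (Z(y) = 3*(6*y + (0 - y)) = 3*(6*y - y) = 3*(5*y) = 15*y)
Z(k(0))/p(11) = (15*(16*0²))/(-23) = (15*(16*0))*(-1/23) = (15*0)*(-1/23) = 0*(-1/23) = 0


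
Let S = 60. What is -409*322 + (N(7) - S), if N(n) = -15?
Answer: -131773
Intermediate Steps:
-409*322 + (N(7) - S) = -409*322 + (-15 - 1*60) = -131698 + (-15 - 60) = -131698 - 75 = -131773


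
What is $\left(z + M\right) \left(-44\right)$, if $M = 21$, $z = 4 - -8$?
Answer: $-1452$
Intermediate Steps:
$z = 12$ ($z = 4 + 8 = 12$)
$\left(z + M\right) \left(-44\right) = \left(12 + 21\right) \left(-44\right) = 33 \left(-44\right) = -1452$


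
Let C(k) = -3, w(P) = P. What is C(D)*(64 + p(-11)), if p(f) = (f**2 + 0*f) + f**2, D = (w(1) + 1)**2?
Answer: -918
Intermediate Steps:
D = 4 (D = (1 + 1)**2 = 2**2 = 4)
p(f) = 2*f**2 (p(f) = (f**2 + 0) + f**2 = f**2 + f**2 = 2*f**2)
C(D)*(64 + p(-11)) = -3*(64 + 2*(-11)**2) = -3*(64 + 2*121) = -3*(64 + 242) = -3*306 = -918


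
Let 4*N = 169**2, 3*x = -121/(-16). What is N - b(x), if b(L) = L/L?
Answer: 28557/4 ≈ 7139.3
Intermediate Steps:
x = 121/48 (x = (-121/(-16))/3 = (-121*(-1/16))/3 = (1/3)*(121/16) = 121/48 ≈ 2.5208)
b(L) = 1
N = 28561/4 (N = (1/4)*169**2 = (1/4)*28561 = 28561/4 ≈ 7140.3)
N - b(x) = 28561/4 - 1*1 = 28561/4 - 1 = 28557/4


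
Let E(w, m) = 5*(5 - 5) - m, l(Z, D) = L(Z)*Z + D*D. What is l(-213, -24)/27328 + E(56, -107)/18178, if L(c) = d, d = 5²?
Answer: -683633/4071872 ≈ -0.16789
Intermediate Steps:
d = 25
L(c) = 25
l(Z, D) = D² + 25*Z (l(Z, D) = 25*Z + D*D = 25*Z + D² = D² + 25*Z)
E(w, m) = -m (E(w, m) = 5*0 - m = 0 - m = -m)
l(-213, -24)/27328 + E(56, -107)/18178 = ((-24)² + 25*(-213))/27328 - 1*(-107)/18178 = (576 - 5325)*(1/27328) + 107*(1/18178) = -4749*1/27328 + 107/18178 = -4749/27328 + 107/18178 = -683633/4071872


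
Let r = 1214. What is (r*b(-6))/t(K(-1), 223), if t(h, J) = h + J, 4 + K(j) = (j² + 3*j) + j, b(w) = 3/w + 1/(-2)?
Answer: -607/108 ≈ -5.6204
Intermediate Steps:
b(w) = -½ + 3/w (b(w) = 3/w + 1*(-½) = 3/w - ½ = -½ + 3/w)
K(j) = -4 + j² + 4*j (K(j) = -4 + ((j² + 3*j) + j) = -4 + (j² + 4*j) = -4 + j² + 4*j)
t(h, J) = J + h
(r*b(-6))/t(K(-1), 223) = (1214*((½)*(6 - 1*(-6))/(-6)))/(223 + (-4 + (-1)² + 4*(-1))) = (1214*((½)*(-⅙)*(6 + 6)))/(223 + (-4 + 1 - 4)) = (1214*((½)*(-⅙)*12))/(223 - 7) = (1214*(-1))/216 = -1214*1/216 = -607/108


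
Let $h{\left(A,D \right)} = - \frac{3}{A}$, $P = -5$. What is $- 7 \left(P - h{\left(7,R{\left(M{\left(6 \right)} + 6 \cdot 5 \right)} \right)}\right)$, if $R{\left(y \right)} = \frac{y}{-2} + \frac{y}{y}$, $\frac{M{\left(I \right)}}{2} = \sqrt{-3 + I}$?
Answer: $32$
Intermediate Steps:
$M{\left(I \right)} = 2 \sqrt{-3 + I}$
$R{\left(y \right)} = 1 - \frac{y}{2}$ ($R{\left(y \right)} = y \left(- \frac{1}{2}\right) + 1 = - \frac{y}{2} + 1 = 1 - \frac{y}{2}$)
$- 7 \left(P - h{\left(7,R{\left(M{\left(6 \right)} + 6 \cdot 5 \right)} \right)}\right) = - 7 \left(-5 - - \frac{3}{7}\right) = - 7 \left(-5 + \frac{3}{7}\right) = \left(-7\right) \left(- \frac{32}{7}\right) = 32$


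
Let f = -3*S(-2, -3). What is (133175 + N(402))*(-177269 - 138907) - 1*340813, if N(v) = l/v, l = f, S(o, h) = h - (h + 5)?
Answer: -2821175124511/67 ≈ -4.2107e+10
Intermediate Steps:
S(o, h) = -5 (S(o, h) = h - (5 + h) = h + (-5 - h) = -5)
f = 15 (f = -3*(-5) = 15)
l = 15
N(v) = 15/v
(133175 + N(402))*(-177269 - 138907) - 1*340813 = (133175 + 15/402)*(-177269 - 138907) - 1*340813 = (133175 + 15*(1/402))*(-316176) - 340813 = (133175 + 5/134)*(-316176) - 340813 = (17845455/134)*(-316176) - 340813 = -2821152290040/67 - 340813 = -2821175124511/67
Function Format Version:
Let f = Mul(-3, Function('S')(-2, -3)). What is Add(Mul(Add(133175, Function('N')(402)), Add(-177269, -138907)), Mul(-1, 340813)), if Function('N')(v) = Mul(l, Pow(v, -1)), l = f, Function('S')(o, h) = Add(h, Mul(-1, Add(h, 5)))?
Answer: Rational(-2821175124511, 67) ≈ -4.2107e+10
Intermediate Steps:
Function('S')(o, h) = -5 (Function('S')(o, h) = Add(h, Mul(-1, Add(5, h))) = Add(h, Add(-5, Mul(-1, h))) = -5)
f = 15 (f = Mul(-3, -5) = 15)
l = 15
Function('N')(v) = Mul(15, Pow(v, -1))
Add(Mul(Add(133175, Function('N')(402)), Add(-177269, -138907)), Mul(-1, 340813)) = Add(Mul(Add(133175, Mul(15, Pow(402, -1))), Add(-177269, -138907)), Mul(-1, 340813)) = Add(Mul(Add(133175, Mul(15, Rational(1, 402))), -316176), -340813) = Add(Mul(Add(133175, Rational(5, 134)), -316176), -340813) = Add(Mul(Rational(17845455, 134), -316176), -340813) = Add(Rational(-2821152290040, 67), -340813) = Rational(-2821175124511, 67)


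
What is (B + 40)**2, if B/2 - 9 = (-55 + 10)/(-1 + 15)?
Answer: 130321/49 ≈ 2659.6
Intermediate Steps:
B = 81/7 (B = 18 + 2*((-55 + 10)/(-1 + 15)) = 18 + 2*(-45/14) = 18 - 45/7 = 81/7 ≈ 11.571)
(B + 40)**2 = (81/7 + 40)**2 = (361/7)**2 = 130321/49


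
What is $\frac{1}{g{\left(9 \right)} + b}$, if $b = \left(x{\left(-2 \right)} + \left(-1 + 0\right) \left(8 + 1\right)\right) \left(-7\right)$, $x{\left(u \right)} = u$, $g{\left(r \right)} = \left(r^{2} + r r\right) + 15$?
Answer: $\frac{1}{254} \approx 0.003937$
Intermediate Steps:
$g{\left(r \right)} = 15 + 2 r^{2}$ ($g{\left(r \right)} = \left(r^{2} + r^{2}\right) + 15 = 2 r^{2} + 15 = 15 + 2 r^{2}$)
$b = 77$ ($b = \left(-2 + \left(-1 + 0\right) \left(8 + 1\right)\right) \left(-7\right) = \left(-2 - 9\right) \left(-7\right) = \left(-11\right) \left(-7\right) = 77$)
$\frac{1}{g{\left(9 \right)} + b} = \frac{1}{\left(15 + 2 \cdot 9^{2}\right) + 77} = \frac{1}{\left(15 + 2 \cdot 81\right) + 77} = \frac{1}{\left(15 + 162\right) + 77} = \frac{1}{177 + 77} = \frac{1}{254}$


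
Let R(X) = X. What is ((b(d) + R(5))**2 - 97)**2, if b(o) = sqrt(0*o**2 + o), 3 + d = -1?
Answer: 5376 - 3040*I ≈ 5376.0 - 3040.0*I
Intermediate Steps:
d = -4 (d = -3 - 1 = -4)
b(o) = sqrt(o) (b(o) = sqrt(0 + o) = sqrt(o))
((b(d) + R(5))**2 - 97)**2 = ((sqrt(-4) + 5)**2 - 97)**2 = ((2*I + 5)**2 - 97)**2 = ((5 + 2*I)**2 - 97)**2 = (-97 + (5 + 2*I)**2)**2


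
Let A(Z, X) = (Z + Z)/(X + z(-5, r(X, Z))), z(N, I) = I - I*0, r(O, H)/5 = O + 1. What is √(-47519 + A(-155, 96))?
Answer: I*√16040741269/581 ≈ 217.99*I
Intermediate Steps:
r(O, H) = 5 + 5*O (r(O, H) = 5*(O + 1) = 5*(1 + O) = 5 + 5*O)
z(N, I) = I (z(N, I) = I - 1*0 = I + 0 = I)
A(Z, X) = 2*Z/(5 + 6*X) (A(Z, X) = (Z + Z)/(X + (5 + 5*X)) = (2*Z)/(5 + 6*X) = 2*Z/(5 + 6*X))
√(-47519 + A(-155, 96)) = √(-47519 + 2*(-155)/(5 + 6*96)) = √(-47519 + 2*(-155)/(5 + 576)) = √(-47519 + 2*(-155)/581) = √(-47519 + 2*(-155)*(1/581)) = √(-47519 - 310/581) = √(-27608849/581) = I*√16040741269/581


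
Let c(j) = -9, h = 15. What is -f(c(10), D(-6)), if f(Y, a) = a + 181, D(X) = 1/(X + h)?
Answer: -1630/9 ≈ -181.11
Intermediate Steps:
D(X) = 1/(15 + X) (D(X) = 1/(X + 15) = 1/(15 + X))
f(Y, a) = 181 + a
-f(c(10), D(-6)) = -(181 + 1/(15 - 6)) = -(181 + 1/9) = -(181 + ⅑) = -1*1630/9 = -1630/9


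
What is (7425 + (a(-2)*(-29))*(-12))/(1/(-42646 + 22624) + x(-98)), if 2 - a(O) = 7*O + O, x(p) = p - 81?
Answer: -274081158/3583939 ≈ -76.475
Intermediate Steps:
x(p) = -81 + p
a(O) = 2 - 8*O (a(O) = 2 - (7*O + O) = 2 - 8*O)
(7425 + (a(-2)*(-29))*(-12))/(1/(-42646 + 22624) + x(-98)) = (7425 + ((2 - 8*(-2))*(-29))*(-12))/(1/(-42646 + 22624) + (-81 - 98)) = (7425 + ((2 + 16)*(-29))*(-12))/(1/(-20022) - 179) = (7425 + (18*(-29))*(-12))/(-1/20022 - 179) = (7425 - 522*(-12))/(-3583939/20022) = (7425 + 6264)*(-20022/3583939) = 13689*(-20022/3583939) = -274081158/3583939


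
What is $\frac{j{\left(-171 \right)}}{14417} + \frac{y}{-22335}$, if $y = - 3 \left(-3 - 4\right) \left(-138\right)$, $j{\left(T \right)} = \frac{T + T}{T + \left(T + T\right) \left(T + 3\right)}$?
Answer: $\frac{933094096}{7191415855} \approx 0.12975$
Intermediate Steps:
$j{\left(T \right)} = \frac{2 T}{T + 2 T \left(3 + T\right)}$
$y = -2898$ ($y = \left(-3\right) \left(-7\right) \left(-138\right) = 21 \left(-138\right) = -2898$)
$\frac{j{\left(-171 \right)}}{14417} + \frac{y}{-22335} = \frac{2 \frac{1}{7 + 2 \left(-171\right)}}{14417} - \frac{2898}{-22335} = \frac{2}{7 - 342} \cdot \frac{1}{14417} - - \frac{966}{7445} = \frac{2}{-335} \cdot \frac{1}{14417} + \frac{966}{7445} = 2 \left(- \frac{1}{335}\right) \frac{1}{14417} + \frac{966}{7445} = \left(- \frac{2}{335}\right) \frac{1}{14417} + \frac{966}{7445} = - \frac{2}{4829695} + \frac{966}{7445} = \frac{933094096}{7191415855}$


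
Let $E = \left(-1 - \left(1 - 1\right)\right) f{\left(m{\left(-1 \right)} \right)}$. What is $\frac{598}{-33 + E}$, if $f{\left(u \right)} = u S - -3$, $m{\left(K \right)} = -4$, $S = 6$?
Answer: $- \frac{299}{6} \approx -49.833$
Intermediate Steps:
$f{\left(u \right)} = 3 + 6 u$ ($f{\left(u \right)} = u 6 - -3 = 6 u + 3 = 3 + 6 u$)
$E = 21$ ($E = \left(-1 - \left(1 - 1\right)\right) \left(3 + 6 \left(-4\right)\right) = \left(-1 - \left(1 - 1\right)\right) \left(3 - 24\right) = \left(-1 - 0\right) \left(-21\right) = \left(-1 + 0\right) \left(-21\right) = \left(-1\right) \left(-21\right) = 21$)
$\frac{598}{-33 + E} = \frac{598}{-33 + 21} = \frac{598}{-12} = 598 \left(- \frac{1}{12}\right) = - \frac{299}{6}$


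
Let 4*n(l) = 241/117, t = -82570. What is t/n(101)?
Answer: -38642760/241 ≈ -1.6034e+5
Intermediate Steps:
n(l) = 241/468 (n(l) = (241/117)/4 = (241*(1/117))/4 = (1/4)*(241/117) = 241/468)
t/n(101) = -82570/241/468 = -82570*468/241 = -38642760/241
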